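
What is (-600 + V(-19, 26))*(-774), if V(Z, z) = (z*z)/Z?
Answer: 9346824/19 ≈ 4.9194e+5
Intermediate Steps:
V(Z, z) = z**2/Z
(-600 + V(-19, 26))*(-774) = (-600 + 26**2/(-19))*(-774) = (-600 - 1/19*676)*(-774) = (-600 - 676/19)*(-774) = -12076/19*(-774) = 9346824/19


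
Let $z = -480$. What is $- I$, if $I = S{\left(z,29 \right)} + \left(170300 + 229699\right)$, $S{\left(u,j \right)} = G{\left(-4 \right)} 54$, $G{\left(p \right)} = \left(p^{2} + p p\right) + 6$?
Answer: $-402051$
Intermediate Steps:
$G{\left(p \right)} = 6 + 2 p^{2}$ ($G{\left(p \right)} = \left(p^{2} + p^{2}\right) + 6 = 2 p^{2} + 6 = 6 + 2 p^{2}$)
$S{\left(u,j \right)} = 2052$ ($S{\left(u,j \right)} = \left(6 + 2 \left(-4\right)^{2}\right) 54 = \left(6 + 2 \cdot 16\right) 54 = \left(6 + 32\right) 54 = 38 \cdot 54 = 2052$)
$I = 402051$ ($I = 2052 + \left(170300 + 229699\right) = 2052 + 399999 = 402051$)
$- I = \left(-1\right) 402051 = -402051$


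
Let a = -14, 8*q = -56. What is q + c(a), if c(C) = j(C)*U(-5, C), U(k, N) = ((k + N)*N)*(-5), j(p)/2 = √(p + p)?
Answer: -7 - 5320*I*√7 ≈ -7.0 - 14075.0*I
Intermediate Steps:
q = -7 (q = (⅛)*(-56) = -7)
j(p) = 2*√2*√p (j(p) = 2*√(p + p) = 2*√(2*p) = 2*(√2*√p) = 2*√2*√p)
U(k, N) = -5*N*(N + k) (U(k, N) = ((N + k)*N)*(-5) = (N*(N + k))*(-5) = -5*N*(N + k))
c(C) = -10*√2*C^(3/2)*(-5 + C) (c(C) = (2*√2*√C)*(-5*C*(C - 5)) = (2*√2*√C)*(-5*C*(-5 + C)) = -10*√2*C^(3/2)*(-5 + C))
q + c(a) = -7 + 10*√2*(-14)^(3/2)*(5 - 1*(-14)) = -7 + 10*√2*(-14*I*√14)*(5 + 14) = -7 + 10*√2*(-14*I*√14)*19 = -7 - 5320*I*√7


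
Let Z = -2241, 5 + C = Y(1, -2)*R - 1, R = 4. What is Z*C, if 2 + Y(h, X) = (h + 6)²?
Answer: -407862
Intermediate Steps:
Y(h, X) = -2 + (6 + h)² (Y(h, X) = -2 + (h + 6)² = -2 + (6 + h)²)
C = 182 (C = -5 + ((-2 + (6 + 1)²)*4 - 1) = -5 + ((-2 + 7²)*4 - 1) = -5 + ((-2 + 49)*4 - 1) = -5 + (47*4 - 1) = -5 + (188 - 1) = -5 + 187 = 182)
Z*C = -2241*182 = -407862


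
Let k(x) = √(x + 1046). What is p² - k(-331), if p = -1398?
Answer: 1954404 - √715 ≈ 1.9544e+6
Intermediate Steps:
k(x) = √(1046 + x)
p² - k(-331) = (-1398)² - √(1046 - 331) = 1954404 - √715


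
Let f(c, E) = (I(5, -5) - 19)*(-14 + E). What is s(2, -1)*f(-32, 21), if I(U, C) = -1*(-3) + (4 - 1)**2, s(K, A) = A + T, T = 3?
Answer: -98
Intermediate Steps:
s(K, A) = 3 + A (s(K, A) = A + 3 = 3 + A)
I(U, C) = 12 (I(U, C) = 3 + 3**2 = 3 + 9 = 12)
f(c, E) = 98 - 7*E (f(c, E) = (12 - 19)*(-14 + E) = -7*(-14 + E) = 98 - 7*E)
s(2, -1)*f(-32, 21) = (3 - 1)*(98 - 7*21) = 2*(98 - 147) = 2*(-49) = -98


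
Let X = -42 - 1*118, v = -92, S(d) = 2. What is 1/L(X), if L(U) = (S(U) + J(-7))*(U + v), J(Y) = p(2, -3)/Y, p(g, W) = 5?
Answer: -1/324 ≈ -0.0030864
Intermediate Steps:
J(Y) = 5/Y
X = -160 (X = -42 - 118 = -160)
L(U) = -828/7 + 9*U/7 (L(U) = (2 + 5/(-7))*(U - 92) = (2 + 5*(-1/7))*(-92 + U) = (2 - 5/7)*(-92 + U) = 9*(-92 + U)/7 = -828/7 + 9*U/7)
1/L(X) = 1/(-828/7 + (9/7)*(-160)) = 1/(-828/7 - 1440/7) = 1/(-324) = -1/324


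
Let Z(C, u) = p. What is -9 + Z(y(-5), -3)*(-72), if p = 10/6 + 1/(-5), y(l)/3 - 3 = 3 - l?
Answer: -573/5 ≈ -114.60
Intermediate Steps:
y(l) = 18 - 3*l (y(l) = 9 + 3*(3 - l) = 9 + (9 - 3*l) = 18 - 3*l)
p = 22/15 (p = 10*(⅙) + 1*(-⅕) = 5/3 - ⅕ = 22/15 ≈ 1.4667)
Z(C, u) = 22/15
-9 + Z(y(-5), -3)*(-72) = -9 + (22/15)*(-72) = -9 - 528/5 = -573/5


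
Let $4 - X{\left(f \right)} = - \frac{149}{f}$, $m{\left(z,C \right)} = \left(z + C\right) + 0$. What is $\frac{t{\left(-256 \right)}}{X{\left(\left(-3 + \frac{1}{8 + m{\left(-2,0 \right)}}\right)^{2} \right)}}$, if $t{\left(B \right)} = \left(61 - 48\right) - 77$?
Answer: $- \frac{2312}{815} \approx -2.8368$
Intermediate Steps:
$m{\left(z,C \right)} = C + z$ ($m{\left(z,C \right)} = \left(C + z\right) + 0 = C + z$)
$X{\left(f \right)} = 4 + \frac{149}{f}$ ($X{\left(f \right)} = 4 - - \frac{149}{f} = 4 + \frac{149}{f}$)
$t{\left(B \right)} = -64$ ($t{\left(B \right)} = 13 - 77 = -64$)
$\frac{t{\left(-256 \right)}}{X{\left(\left(-3 + \frac{1}{8 + m{\left(-2,0 \right)}}\right)^{2} \right)}} = - \frac{64}{4 + \frac{149}{\left(-3 + \frac{1}{8 + \left(0 - 2\right)}\right)^{2}}} = - \frac{64}{4 + \frac{149}{\left(-3 + \frac{1}{8 - 2}\right)^{2}}} = - \frac{64}{4 + \frac{149}{\left(-3 + \frac{1}{6}\right)^{2}}} = - \frac{64}{4 + \frac{149}{\left(- \frac{17}{6}\right)^{2}}} = - \frac{64}{4 + \frac{149}{\frac{289}{36}}} = - \frac{64}{4 + 149 \cdot \frac{36}{289}} = - \frac{64}{4 + \frac{5364}{289}} = - \frac{64}{\frac{6520}{289}} = \left(-64\right) \frac{289}{6520} = - \frac{2312}{815}$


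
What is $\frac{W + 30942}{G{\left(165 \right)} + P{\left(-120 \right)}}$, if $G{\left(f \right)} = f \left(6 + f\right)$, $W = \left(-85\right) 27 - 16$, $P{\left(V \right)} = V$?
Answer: $\frac{28631}{28095} \approx 1.0191$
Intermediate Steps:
$W = -2311$ ($W = -2295 - 16 = -2311$)
$\frac{W + 30942}{G{\left(165 \right)} + P{\left(-120 \right)}} = \frac{-2311 + 30942}{165 \left(6 + 165\right) - 120} = \frac{28631}{165 \cdot 171 - 120} = \frac{28631}{28215 - 120} = \frac{28631}{28095}$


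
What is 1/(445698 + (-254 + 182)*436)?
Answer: 1/414306 ≈ 2.4137e-6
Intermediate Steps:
1/(445698 + (-254 + 182)*436) = 1/(445698 - 72*436) = 1/(445698 - 31392) = 1/414306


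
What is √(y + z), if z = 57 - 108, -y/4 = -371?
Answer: √1433 ≈ 37.855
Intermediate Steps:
y = 1484 (y = -4*(-371) = 1484)
z = -51
√(y + z) = √(1484 - 51) = √1433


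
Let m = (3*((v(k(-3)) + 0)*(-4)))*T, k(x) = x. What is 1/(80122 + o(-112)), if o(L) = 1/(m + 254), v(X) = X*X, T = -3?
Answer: 578/46310517 ≈ 1.2481e-5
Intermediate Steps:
v(X) = X**2
m = 324 (m = (3*(((-3)**2 + 0)*(-4)))*(-3) = (3*((9 + 0)*(-4)))*(-3) = (3*(9*(-4)))*(-3) = (3*(-36))*(-3) = -108*(-3) = 324)
o(L) = 1/578 (o(L) = 1/(324 + 254) = 1/578)
1/(80122 + o(-112)) = 1/(80122 + 1/578) = 1/(46310517/578) = 578/46310517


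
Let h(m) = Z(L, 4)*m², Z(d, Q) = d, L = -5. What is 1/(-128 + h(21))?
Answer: -1/2333 ≈ -0.00042863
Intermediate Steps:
h(m) = -5*m²
1/(-128 + h(21)) = 1/(-128 - 5*21²) = 1/(-128 - 5*441) = 1/(-128 - 2205) = 1/(-2333) = -1/2333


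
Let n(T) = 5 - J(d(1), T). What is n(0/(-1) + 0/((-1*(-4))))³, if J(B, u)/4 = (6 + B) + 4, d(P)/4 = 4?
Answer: -970299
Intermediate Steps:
d(P) = 16 (d(P) = 4*4 = 16)
J(B, u) = 40 + 4*B (J(B, u) = 4*((6 + B) + 4) = 4*(10 + B) = 40 + 4*B)
n(T) = -99 (n(T) = 5 - (40 + 4*16) = 5 - (40 + 64) = 5 - 1*104 = 5 - 104 = -99)
n(0/(-1) + 0/((-1*(-4))))³ = (-99)³ = -970299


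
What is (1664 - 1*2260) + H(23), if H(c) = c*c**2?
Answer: 11571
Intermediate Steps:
H(c) = c**3
(1664 - 1*2260) + H(23) = (1664 - 1*2260) + 23**3 = (1664 - 2260) + 12167 = -596 + 12167 = 11571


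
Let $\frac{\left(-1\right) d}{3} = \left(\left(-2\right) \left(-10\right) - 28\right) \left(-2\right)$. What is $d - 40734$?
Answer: $-40782$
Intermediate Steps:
$d = -48$ ($d = - 3 \left(\left(-2\right) \left(-10\right) - 28\right) \left(-2\right) = - 3 \left(20 - 28\right) \left(-2\right) = - 3 \left(\left(-8\right) \left(-2\right)\right) = \left(-3\right) 16 = -48$)
$d - 40734 = -48 - 40734 = -40782$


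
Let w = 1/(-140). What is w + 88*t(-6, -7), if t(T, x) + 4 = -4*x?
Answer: 295679/140 ≈ 2112.0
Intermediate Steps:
t(T, x) = -4 - 4*x
w = -1/140 ≈ -0.0071429
w + 88*t(-6, -7) = -1/140 + 88*(-4 - 4*(-7)) = -1/140 + 88*(-4 + 28) = -1/140 + 88*24 = -1/140 + 2112 = 295679/140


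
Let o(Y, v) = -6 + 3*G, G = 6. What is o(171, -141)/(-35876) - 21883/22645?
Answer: -196336562/203103005 ≈ -0.96668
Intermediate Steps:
o(Y, v) = 12 (o(Y, v) = -6 + 3*6 = -6 + 18 = 12)
o(171, -141)/(-35876) - 21883/22645 = 12/(-35876) - 21883/22645 = 12*(-1/35876) - 21883*1/22645 = -3/8969 - 21883/22645 = -196336562/203103005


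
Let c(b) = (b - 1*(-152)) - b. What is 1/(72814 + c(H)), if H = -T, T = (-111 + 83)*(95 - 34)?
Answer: 1/72966 ≈ 1.3705e-5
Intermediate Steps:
T = -1708 (T = -28*61 = -1708)
H = 1708 (H = -1*(-1708) = 1708)
c(b) = 152 (c(b) = (b + 152) - b = (152 + b) - b = 152)
1/(72814 + c(H)) = 1/(72814 + 152) = 1/72966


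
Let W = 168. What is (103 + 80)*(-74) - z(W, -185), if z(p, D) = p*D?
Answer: 17538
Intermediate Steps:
z(p, D) = D*p
(103 + 80)*(-74) - z(W, -185) = (103 + 80)*(-74) - (-185)*168 = 183*(-74) - 1*(-31080) = -13542 + 31080 = 17538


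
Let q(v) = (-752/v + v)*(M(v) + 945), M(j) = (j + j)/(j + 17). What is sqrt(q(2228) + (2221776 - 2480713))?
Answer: sqrt(2893754297477028495)/1250465 ≈ 1360.4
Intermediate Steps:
M(j) = 2*j/(17 + j) (M(j) = (2*j)/(17 + j) = 2*j/(17 + j))
q(v) = (945 + 2*v/(17 + v))*(v - 752/v) (q(v) = (-752/v + v)*(2*v/(17 + v) + 945) = (v - 752/v)*(945 + 2*v/(17 + v)) = (945 + 2*v/(17 + v))*(v - 752/v))
sqrt(q(2228) + (2221776 - 2480713)) = sqrt((-12080880 - 712144*2228 + 2228**2*(16065 + 947*2228))/(2228*(17 + 2228)) + (2221776 - 2480713)) = sqrt((1/2228)*(-12080880 - 1586656832 + 4963984*(16065 + 2109916))/2245 - 258937) = sqrt((1/2228)*(1/2245)*(-12080880 - 1586656832 + 4963984*2125981) - 258937) = sqrt((1/2228)*(1/2245)*(-12080880 - 1586656832 + 10553335668304) - 258937) = sqrt((1/2228)*(1/2245)*10551736930592 - 258937) = sqrt(2637934232648/1250465 - 258937) = sqrt(2314142576943/1250465) = sqrt(2893754297477028495)/1250465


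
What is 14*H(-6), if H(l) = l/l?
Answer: 14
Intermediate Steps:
H(l) = 1
14*H(-6) = 14*1 = 14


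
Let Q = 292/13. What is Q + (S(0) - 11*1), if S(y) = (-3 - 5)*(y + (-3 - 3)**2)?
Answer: -3595/13 ≈ -276.54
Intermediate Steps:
S(y) = -288 - 8*y (S(y) = -8*(y + (-6)**2) = -8*(y + 36) = -8*(36 + y) = -288 - 8*y)
Q = 292/13 (Q = 292*(1/13) = 292/13 ≈ 22.462)
Q + (S(0) - 11*1) = 292/13 + ((-288 - 8*0) - 11*1) = 292/13 + ((-288 + 0) - 11) = 292/13 + (-288 - 11) = 292/13 - 299 = -3595/13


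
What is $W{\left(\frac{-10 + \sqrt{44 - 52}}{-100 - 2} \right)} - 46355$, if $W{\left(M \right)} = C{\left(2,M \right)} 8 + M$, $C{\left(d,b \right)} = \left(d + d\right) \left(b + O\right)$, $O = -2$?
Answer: $- \frac{789068}{17} - \frac{11 i \sqrt{2}}{17} \approx -46416.0 - 0.91508 i$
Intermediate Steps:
$C{\left(d,b \right)} = 2 d \left(-2 + b\right)$ ($C{\left(d,b \right)} = \left(d + d\right) \left(b - 2\right) = 2 d \left(-2 + b\right)$)
$W{\left(M \right)} = -64 + 33 M$ ($W{\left(M \right)} = 2 \cdot 2 \left(-2 + M\right) 8 + M = \left(-8 + 4 M\right) 8 + M = \left(-64 + 32 M\right) + M = -64 + 33 M$)
$W{\left(\frac{-10 + \sqrt{44 - 52}}{-100 - 2} \right)} - 46355 = \left(-64 + 33 \frac{-10 + \sqrt{44 - 52}}{-100 - 2}\right) - 46355 = \left(-64 + 33 \frac{-10 + \sqrt{-8}}{-102}\right) - 46355 = \left(-64 + 33 \left(-10 + 2 i \sqrt{2}\right) \left(- \frac{1}{102}\right)\right) - 46355 = \left(-64 + 33 \left(\frac{5}{51} - \frac{i \sqrt{2}}{51}\right)\right) - 46355 = \left(-64 + \left(\frac{55}{17} - \frac{11 i \sqrt{2}}{17}\right)\right) - 46355 = \left(- \frac{1033}{17} - \frac{11 i \sqrt{2}}{17}\right) - 46355 = - \frac{789068}{17} - \frac{11 i \sqrt{2}}{17}$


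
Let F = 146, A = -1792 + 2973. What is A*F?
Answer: 172426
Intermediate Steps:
A = 1181
A*F = 1181*146 = 172426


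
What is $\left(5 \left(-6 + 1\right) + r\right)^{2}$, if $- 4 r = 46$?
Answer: $\frac{5329}{4} \approx 1332.3$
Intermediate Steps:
$r = - \frac{23}{2}$ ($r = \left(- \frac{1}{4}\right) 46 = - \frac{23}{2} \approx -11.5$)
$\left(5 \left(-6 + 1\right) + r\right)^{2} = \left(5 \left(-6 + 1\right) - \frac{23}{2}\right)^{2} = \left(5 \left(-5\right) - \frac{23}{2}\right)^{2} = \left(-25 - \frac{23}{2}\right)^{2} = \left(- \frac{73}{2}\right)^{2} = \frac{5329}{4}$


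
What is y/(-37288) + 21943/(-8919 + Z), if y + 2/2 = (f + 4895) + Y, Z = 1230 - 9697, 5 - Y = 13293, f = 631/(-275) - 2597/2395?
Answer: -22136839208019/21348972663700 ≈ -1.0369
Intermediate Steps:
f = -445084/131725 (f = 631*(-1/275) - 2597*1/2395 = -631/275 - 2597/2395 = -445084/131725 ≈ -3.3789)
Y = -13288 (Y = 5 - 1*13293 = 5 - 13293 = -13288)
Z = -8467
y = -1106144734/131725 (y = -1 + ((-445084/131725 + 4895) - 13288) = -1 + (644348791/131725 - 13288) = -1 - 1106013009/131725 = -1106144734/131725 ≈ -8397.4)
y/(-37288) + 21943/(-8919 + Z) = -1106144734/131725/(-37288) + 21943/(-8919 - 8467) = -1106144734/131725*(-1/37288) + 21943/(-17386) = 553072367/2455880900 + 21943*(-1/17386) = 553072367/2455880900 - 21943/17386 = -22136839208019/21348972663700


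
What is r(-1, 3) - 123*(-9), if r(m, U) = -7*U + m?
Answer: 1085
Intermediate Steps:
r(m, U) = m - 7*U
r(-1, 3) - 123*(-9) = (-1 - 7*3) - 123*(-9) = (-1 - 21) + 1107 = -22 + 1107 = 1085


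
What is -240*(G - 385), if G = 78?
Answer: 73680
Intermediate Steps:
-240*(G - 385) = -240*(78 - 385) = -240*(-307) = 73680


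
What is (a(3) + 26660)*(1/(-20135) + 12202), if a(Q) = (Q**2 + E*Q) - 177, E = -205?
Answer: 6357649459913/20135 ≈ 3.1575e+8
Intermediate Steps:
a(Q) = -177 + Q**2 - 205*Q (a(Q) = (Q**2 - 205*Q) - 177 = -177 + Q**2 - 205*Q)
(a(3) + 26660)*(1/(-20135) + 12202) = ((-177 + 3**2 - 205*3) + 26660)*(1/(-20135) + 12202) = ((-177 + 9 - 615) + 26660)*(-1/20135 + 12202) = (-783 + 26660)*(245687269/20135) = 25877*(245687269/20135) = 6357649459913/20135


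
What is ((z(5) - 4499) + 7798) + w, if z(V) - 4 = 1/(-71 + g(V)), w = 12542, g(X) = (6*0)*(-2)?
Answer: 1124994/71 ≈ 15845.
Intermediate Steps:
g(X) = 0 (g(X) = 0*(-2) = 0)
z(V) = 283/71 (z(V) = 4 + 1/(-71 + 0) = 4 + 1/(-71) = 4 - 1/71 = 283/71)
((z(5) - 4499) + 7798) + w = ((283/71 - 4499) + 7798) + 12542 = (-319146/71 + 7798) + 12542 = 234512/71 + 12542 = 1124994/71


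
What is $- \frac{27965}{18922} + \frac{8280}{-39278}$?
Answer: $- \frac{627541715}{371609158} \approx -1.6887$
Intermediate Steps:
$- \frac{27965}{18922} + \frac{8280}{-39278} = \left(-27965\right) \frac{1}{18922} + 8280 \left(- \frac{1}{39278}\right) = - \frac{27965}{18922} - \frac{4140}{19639} = - \frac{627541715}{371609158}$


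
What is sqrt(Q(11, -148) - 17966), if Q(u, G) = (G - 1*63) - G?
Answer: 11*I*sqrt(149) ≈ 134.27*I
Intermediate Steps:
Q(u, G) = -63 (Q(u, G) = (G - 63) - G = (-63 + G) - G = -63)
sqrt(Q(11, -148) - 17966) = sqrt(-63 - 17966) = sqrt(-18029) = 11*I*sqrt(149)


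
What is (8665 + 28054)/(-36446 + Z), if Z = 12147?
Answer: -36719/24299 ≈ -1.5111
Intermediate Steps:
(8665 + 28054)/(-36446 + Z) = (8665 + 28054)/(-36446 + 12147) = 36719/(-24299) = 36719*(-1/24299) = -36719/24299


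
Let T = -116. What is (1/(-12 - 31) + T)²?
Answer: 24890121/1849 ≈ 13461.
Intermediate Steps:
(1/(-12 - 31) + T)² = (1/(-12 - 31) - 116)² = (1/(-43) - 116)² = (-1/43 - 116)² = (-4989/43)² = 24890121/1849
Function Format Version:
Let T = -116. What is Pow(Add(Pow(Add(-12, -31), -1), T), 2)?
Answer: Rational(24890121, 1849) ≈ 13461.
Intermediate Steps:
Pow(Add(Pow(Add(-12, -31), -1), T), 2) = Pow(Add(Pow(Add(-12, -31), -1), -116), 2) = Pow(Add(Pow(-43, -1), -116), 2) = Pow(Add(Rational(-1, 43), -116), 2) = Pow(Rational(-4989, 43), 2) = Rational(24890121, 1849)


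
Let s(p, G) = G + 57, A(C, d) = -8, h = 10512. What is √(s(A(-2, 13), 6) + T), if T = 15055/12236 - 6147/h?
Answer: 3*√5642228967137/893228 ≈ 7.9778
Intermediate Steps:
T = 2306763/3572912 (T = 15055/12236 - 6147/10512 = 15055*(1/12236) - 6147*1/10512 = 15055/12236 - 683/1168 = 2306763/3572912 ≈ 0.64563)
s(p, G) = 57 + G
√(s(A(-2, 13), 6) + T) = √((57 + 6) + 2306763/3572912) = √(63 + 2306763/3572912) = √(227400219/3572912) = 3*√5642228967137/893228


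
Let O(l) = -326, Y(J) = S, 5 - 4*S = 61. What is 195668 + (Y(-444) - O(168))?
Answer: 195980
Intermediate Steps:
S = -14 (S = 5/4 - 1/4*61 = 5/4 - 61/4 = -14)
Y(J) = -14
195668 + (Y(-444) - O(168)) = 195668 + (-14 - 1*(-326)) = 195668 + (-14 + 326) = 195668 + 312 = 195980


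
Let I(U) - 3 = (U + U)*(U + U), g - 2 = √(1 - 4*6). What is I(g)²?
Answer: -559 - 2336*I*√23 ≈ -559.0 - 11203.0*I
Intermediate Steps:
g = 2 + I*√23 (g = 2 + √(1 - 4*6) = 2 + √(1 - 24) = 2 + √(-23) = 2 + I*√23 ≈ 2.0 + 4.7958*I)
I(U) = 3 + 4*U² (I(U) = 3 + (U + U)*(U + U) = 3 + (2*U)*(2*U) = 3 + 4*U²)
I(g)² = (3 + 4*(2 + I*√23)²)²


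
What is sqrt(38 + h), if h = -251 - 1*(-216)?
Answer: sqrt(3) ≈ 1.7320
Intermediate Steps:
h = -35 (h = -251 + 216 = -35)
sqrt(38 + h) = sqrt(38 - 35) = sqrt(3)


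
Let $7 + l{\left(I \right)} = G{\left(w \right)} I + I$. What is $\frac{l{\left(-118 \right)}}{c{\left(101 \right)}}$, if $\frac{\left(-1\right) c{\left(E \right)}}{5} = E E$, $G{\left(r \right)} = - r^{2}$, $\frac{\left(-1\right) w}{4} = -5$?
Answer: $- \frac{9415}{10201} \approx -0.92295$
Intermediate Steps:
$w = 20$ ($w = \left(-4\right) \left(-5\right) = 20$)
$l{\left(I \right)} = -7 - 399 I$ ($l{\left(I \right)} = -7 + \left(- 20^{2} I + I\right) = -7 + \left(\left(-1\right) 400 I + I\right) = -7 + \left(- 400 I + I\right) = -7 - 399 I$)
$c{\left(E \right)} = - 5 E^{2}$ ($c{\left(E \right)} = - 5 E E = - 5 E^{2}$)
$\frac{l{\left(-118 \right)}}{c{\left(101 \right)}} = \frac{-7 - -47082}{\left(-5\right) 101^{2}} = \frac{-7 + 47082}{\left(-5\right) 10201} = \frac{47075}{-51005} = 47075 \left(- \frac{1}{51005}\right) = - \frac{9415}{10201}$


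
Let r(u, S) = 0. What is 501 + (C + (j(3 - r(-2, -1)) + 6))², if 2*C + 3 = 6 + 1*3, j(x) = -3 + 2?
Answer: 565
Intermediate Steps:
j(x) = -1
C = 3 (C = -3/2 + (6 + 1*3)/2 = -3/2 + (6 + 3)/2 = -3/2 + (½)*9 = -3/2 + 9/2 = 3)
501 + (C + (j(3 - r(-2, -1)) + 6))² = 501 + (3 + (-1 + 6))² = 501 + (3 + 5)² = 501 + 8² = 501 + 64 = 565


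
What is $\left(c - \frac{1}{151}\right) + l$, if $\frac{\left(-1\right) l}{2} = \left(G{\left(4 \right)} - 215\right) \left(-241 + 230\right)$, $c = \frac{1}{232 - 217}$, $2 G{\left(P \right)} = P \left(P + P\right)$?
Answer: $- \frac{9916034}{2265} \approx -4377.9$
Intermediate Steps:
$G{\left(P \right)} = P^{2}$ ($G{\left(P \right)} = \frac{P \left(P + P\right)}{2} = \frac{P 2 P}{2} = \frac{2 P^{2}}{2} = P^{2}$)
$c = \frac{1}{15} \approx 0.066667$
$l = -4378$ ($l = - 2 \left(4^{2} - 215\right) \left(-241 + 230\right) = - 2 \left(16 - 215\right) \left(-11\right) = - 2 \left(\left(-199\right) \left(-11\right)\right) = \left(-2\right) 2189 = -4378$)
$\left(c - \frac{1}{151}\right) + l = \left(\frac{1}{15} - \frac{1}{151}\right) - 4378 = \frac{136}{2265} - 4378 = - \frac{9916034}{2265}$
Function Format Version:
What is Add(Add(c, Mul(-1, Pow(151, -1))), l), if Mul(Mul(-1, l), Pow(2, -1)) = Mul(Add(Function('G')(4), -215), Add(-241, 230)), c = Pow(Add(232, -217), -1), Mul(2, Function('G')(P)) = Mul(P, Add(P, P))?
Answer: Rational(-9916034, 2265) ≈ -4377.9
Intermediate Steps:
Function('G')(P) = Pow(P, 2) (Function('G')(P) = Mul(Rational(1, 2), Mul(P, Add(P, P))) = Mul(Rational(1, 2), Mul(P, Mul(2, P))) = Mul(Rational(1, 2), Mul(2, Pow(P, 2))) = Pow(P, 2))
c = Rational(1, 15) (c = Pow(15, -1) = Rational(1, 15) ≈ 0.066667)
l = -4378 (l = Mul(-2, Mul(Add(Pow(4, 2), -215), Add(-241, 230))) = Mul(-2, Mul(Add(16, -215), -11)) = Mul(-2, Mul(-199, -11)) = Mul(-2, 2189) = -4378)
Add(Add(c, Mul(-1, Pow(151, -1))), l) = Add(Add(Rational(1, 15), Mul(-1, Pow(151, -1))), -4378) = Add(Add(Rational(1, 15), Mul(-1, Rational(1, 151))), -4378) = Add(Add(Rational(1, 15), Rational(-1, 151)), -4378) = Add(Rational(136, 2265), -4378) = Rational(-9916034, 2265)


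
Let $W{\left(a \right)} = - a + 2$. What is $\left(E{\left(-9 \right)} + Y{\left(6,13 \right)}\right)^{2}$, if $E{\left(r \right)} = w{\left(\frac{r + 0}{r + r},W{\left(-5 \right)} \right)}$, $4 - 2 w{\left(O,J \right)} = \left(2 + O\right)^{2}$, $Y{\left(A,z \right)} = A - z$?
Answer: $\frac{4225}{64} \approx 66.016$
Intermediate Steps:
$W{\left(a \right)} = 2 - a$
$w{\left(O,J \right)} = 2 - \frac{\left(2 + O\right)^{2}}{2}$
$E{\left(r \right)} = - \frac{9}{8}$ ($E{\left(r \right)} = 2 - \frac{\left(2 + \frac{r + 0}{r + r}\right)^{2}}{2} = 2 - \frac{\left(2 + \frac{r}{2 r}\right)^{2}}{2} = 2 - \frac{\left(2 + r \frac{1}{2 r}\right)^{2}}{2} = 2 - \frac{\left(2 + \frac{1}{2}\right)^{2}}{2} = 2 - \frac{\left(\frac{5}{2}\right)^{2}}{2} = 2 - \frac{25}{8} = - \frac{9}{8}$)
$\left(E{\left(-9 \right)} + Y{\left(6,13 \right)}\right)^{2} = \left(- \frac{9}{8} + \left(6 - 13\right)\right)^{2} = \left(- \frac{9}{8} - 7\right)^{2} = \left(- \frac{65}{8}\right)^{2} = \frac{4225}{64}$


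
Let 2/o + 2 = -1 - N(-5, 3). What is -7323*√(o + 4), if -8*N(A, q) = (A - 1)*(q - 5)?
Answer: -4882*√6 ≈ -11958.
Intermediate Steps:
N(A, q) = -(-1 + A)*(-5 + q)/8 (N(A, q) = -(A - 1)*(q - 5)/8 = -(-1 + A)*(-5 + q)/8)
o = -4/3 (o = 2/(-2 + (-1 - (-5/8 + (⅛)*3 + (5/8)*(-5) - ⅛*(-5)*3))) = 2/(-2 + (-1 - (-5/8 + 3/8 - 25/8 + 15/8))) = 2/(-2 + (-1 - 1*(-3/2))) = 2/(-2 + (-1 + 3/2)) = 2/(-2 + ½) = 2/(-3/2) = 2*(-⅔) = -4/3 ≈ -1.3333)
-7323*√(o + 4) = -7323*√(-4/3 + 4) = -4882*√6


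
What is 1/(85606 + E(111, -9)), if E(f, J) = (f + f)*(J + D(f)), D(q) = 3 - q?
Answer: 1/59632 ≈ 1.6770e-5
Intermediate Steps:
E(f, J) = 2*f*(3 + J - f) (E(f, J) = (f + f)*(J + (3 - f)) = (2*f)*(3 + J - f) = 2*f*(3 + J - f))
1/(85606 + E(111, -9)) = 1/(85606 + 2*111*(3 - 9 - 1*111)) = 1/(85606 + 2*111*(3 - 9 - 111)) = 1/(85606 + 2*111*(-117)) = 1/(85606 - 25974) = 1/59632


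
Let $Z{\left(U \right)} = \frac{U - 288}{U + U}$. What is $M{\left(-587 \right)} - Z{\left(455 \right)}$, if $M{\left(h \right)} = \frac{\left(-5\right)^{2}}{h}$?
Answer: $- \frac{120779}{534170} \approx -0.22611$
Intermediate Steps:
$M{\left(h \right)} = \frac{25}{h}$
$Z{\left(U \right)} = \frac{-288 + U}{2 U}$
$M{\left(-587 \right)} - Z{\left(455 \right)} = \frac{25}{-587} - \frac{-288 + 455}{2 \cdot 455} = 25 \left(- \frac{1}{587}\right) - \frac{1}{2} \cdot \frac{1}{455} \cdot 167 = - \frac{25}{587} - \frac{167}{910} = - \frac{120779}{534170}$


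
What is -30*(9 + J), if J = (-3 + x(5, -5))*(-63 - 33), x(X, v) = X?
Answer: 5490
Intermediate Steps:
J = -192 (J = (-3 + 5)*(-63 - 33) = 2*(-96) = -192)
-30*(9 + J) = -30*(9 - 192) = -30*(-183) = 5490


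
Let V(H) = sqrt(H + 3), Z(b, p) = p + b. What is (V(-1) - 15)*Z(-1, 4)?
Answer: -45 + 3*sqrt(2) ≈ -40.757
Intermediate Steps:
Z(b, p) = b + p
V(H) = sqrt(3 + H)
(V(-1) - 15)*Z(-1, 4) = (sqrt(3 - 1) - 15)*(-1 + 4) = (sqrt(2) - 15)*3 = (-15 + sqrt(2))*3 = -45 + 3*sqrt(2)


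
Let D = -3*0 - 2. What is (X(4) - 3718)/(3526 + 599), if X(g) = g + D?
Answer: -3716/4125 ≈ -0.90085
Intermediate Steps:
D = -2 (D = 0 - 2 = -2)
X(g) = -2 + g (X(g) = g - 2 = -2 + g)
(X(4) - 3718)/(3526 + 599) = ((-2 + 4) - 3718)/(3526 + 599) = (2 - 3718)/4125 = -3716*1/4125 = -3716/4125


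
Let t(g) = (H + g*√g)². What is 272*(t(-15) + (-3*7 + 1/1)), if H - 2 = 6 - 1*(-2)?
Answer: -896240 - 81600*I*√15 ≈ -8.9624e+5 - 3.1604e+5*I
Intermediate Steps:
H = 10 (H = 2 + (6 - 1*(-2)) = 2 + (6 + 2) = 2 + 8 = 10)
t(g) = (10 + g^(3/2))² (t(g) = (10 + g*√g)² = (10 + g^(3/2))²)
272*(t(-15) + (-3*7 + 1/1)) = 272*((10 + (-15)^(3/2))² + (-3*7 + 1/1)) = 272*((10 - 15*I*√15)² + (-21 + 1*1)) = 272*((10 - 15*I*√15)² + (-21 + 1)) = 272*((10 - 15*I*√15)² - 20) = 272*(-20 + (10 - 15*I*√15)²) = -5440 + 272*(10 - 15*I*√15)²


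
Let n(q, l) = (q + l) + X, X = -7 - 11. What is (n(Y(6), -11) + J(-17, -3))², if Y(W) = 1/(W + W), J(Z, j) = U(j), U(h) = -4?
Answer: 156025/144 ≈ 1083.5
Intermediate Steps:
J(Z, j) = -4
Y(W) = 1/(2*W)
X = -18
n(q, l) = -18 + l + q (n(q, l) = (q + l) - 18 = (l + q) - 18 = -18 + l + q)
(n(Y(6), -11) + J(-17, -3))² = ((-18 - 11 + (½)/6) - 4)² = ((-18 - 11 + (½)*(⅙)) - 4)² = ((-18 - 11 + 1/12) - 4)² = (-347/12 - 4)² = (-395/12)² = 156025/144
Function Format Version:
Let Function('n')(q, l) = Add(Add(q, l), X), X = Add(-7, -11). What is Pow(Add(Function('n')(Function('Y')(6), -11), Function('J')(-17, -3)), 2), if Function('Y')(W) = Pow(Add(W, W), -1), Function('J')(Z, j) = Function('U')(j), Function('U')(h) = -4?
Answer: Rational(156025, 144) ≈ 1083.5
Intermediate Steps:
Function('J')(Z, j) = -4
Function('Y')(W) = Mul(Rational(1, 2), Pow(W, -1)) (Function('Y')(W) = Pow(Mul(2, W), -1) = Mul(Rational(1, 2), Pow(W, -1)))
X = -18
Function('n')(q, l) = Add(-18, l, q) (Function('n')(q, l) = Add(Add(q, l), -18) = Add(Add(l, q), -18) = Add(-18, l, q))
Pow(Add(Function('n')(Function('Y')(6), -11), Function('J')(-17, -3)), 2) = Pow(Add(Add(-18, -11, Mul(Rational(1, 2), Pow(6, -1))), -4), 2) = Pow(Add(Add(-18, -11, Mul(Rational(1, 2), Rational(1, 6))), -4), 2) = Pow(Add(Add(-18, -11, Rational(1, 12)), -4), 2) = Pow(Add(Rational(-347, 12), -4), 2) = Pow(Rational(-395, 12), 2) = Rational(156025, 144)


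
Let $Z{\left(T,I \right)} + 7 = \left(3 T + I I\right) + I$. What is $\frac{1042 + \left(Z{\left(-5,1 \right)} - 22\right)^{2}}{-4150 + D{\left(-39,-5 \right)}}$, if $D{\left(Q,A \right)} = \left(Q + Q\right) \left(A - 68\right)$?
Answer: $\frac{1403}{772} \approx 1.8174$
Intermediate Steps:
$D{\left(Q,A \right)} = 2 Q \left(-68 + A\right)$
$Z{\left(T,I \right)} = -7 + I + I^{2} + 3 T$ ($Z{\left(T,I \right)} = -7 + \left(\left(3 T + I I\right) + I\right) = -7 + \left(\left(3 T + I^{2}\right) + I\right) = -7 + \left(\left(I^{2} + 3 T\right) + I\right) = -7 + \left(I + I^{2} + 3 T\right) = -7 + I + I^{2} + 3 T$)
$\frac{1042 + \left(Z{\left(-5,1 \right)} - 22\right)^{2}}{-4150 + D{\left(-39,-5 \right)}} = \frac{1042 + \left(\left(-7 + 1 + 1^{2} + 3 \left(-5\right)\right) - 22\right)^{2}}{-4150 + 2 \left(-39\right) \left(-68 - 5\right)} = \frac{1042 + \left(\left(-7 + 1 + 1 - 15\right) - 22\right)^{2}}{-4150 + 2 \left(-39\right) \left(-73\right)} = \frac{1042 + \left(-20 - 22\right)^{2}}{-4150 + 5694} = \frac{1042 + \left(-42\right)^{2}}{1544} = \left(1042 + 1764\right) \frac{1}{1544} = 2806 \cdot \frac{1}{1544} = \frac{1403}{772}$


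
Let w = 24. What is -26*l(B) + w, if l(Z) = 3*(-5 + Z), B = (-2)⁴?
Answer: -834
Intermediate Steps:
B = 16
l(Z) = -15 + 3*Z
-26*l(B) + w = -26*(-15 + 3*16) + 24 = -26*(-15 + 48) + 24 = -26*33 + 24 = -858 + 24 = -834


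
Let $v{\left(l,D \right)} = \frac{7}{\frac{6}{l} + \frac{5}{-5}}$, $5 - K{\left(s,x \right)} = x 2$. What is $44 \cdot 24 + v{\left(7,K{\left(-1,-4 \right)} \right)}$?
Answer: $1007$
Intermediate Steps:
$K{\left(s,x \right)} = 5 - 2 x$ ($K{\left(s,x \right)} = 5 - x 2 = 5 - 2 x$)
$v{\left(l,D \right)} = \frac{7}{-1 + \frac{6}{l}}$ ($v{\left(l,D \right)} = \frac{7}{\frac{6}{l} + 5 \left(- \frac{1}{5}\right)} = \frac{7}{\frac{6}{l} - 1} = \frac{7}{-1 + \frac{6}{l}}$)
$44 \cdot 24 + v{\left(7,K{\left(-1,-4 \right)} \right)} = 44 \cdot 24 - \frac{49}{-6 + 7} = 1056 - \frac{49}{1} = 1056 - 49 \cdot 1 = 1056 - 49 = 1007$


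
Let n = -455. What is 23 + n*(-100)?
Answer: 45523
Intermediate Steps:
23 + n*(-100) = 23 - 455*(-100) = 23 + 45500 = 45523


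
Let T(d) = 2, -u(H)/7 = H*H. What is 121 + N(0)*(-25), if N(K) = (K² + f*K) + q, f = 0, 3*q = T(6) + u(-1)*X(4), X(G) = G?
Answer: 1013/3 ≈ 337.67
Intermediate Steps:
u(H) = -7*H² (u(H) = -7*H*H = -7*H²)
q = -26/3 (q = (2 - 7*(-1)²*4)/3 = (2 - 7*1*4)/3 = (2 - 7*4)/3 = (2 - 28)/3 = (⅓)*(-26) = -26/3 ≈ -8.6667)
N(K) = -26/3 + K² (N(K) = (K² + 0*K) - 26/3 = (K² + 0) - 26/3 = K² - 26/3 = -26/3 + K²)
121 + N(0)*(-25) = 121 + (-26/3 + 0²)*(-25) = 121 + (-26/3 + 0)*(-25) = 121 - 26/3*(-25) = 121 + 650/3 = 1013/3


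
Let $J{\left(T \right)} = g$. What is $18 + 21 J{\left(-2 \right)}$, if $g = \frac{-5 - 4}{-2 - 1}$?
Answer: $81$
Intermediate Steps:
$g = 3$ ($g = - \frac{9}{-3} = \left(-9\right) \left(- \frac{1}{3}\right) = 3$)
$J{\left(T \right)} = 3$
$18 + 21 J{\left(-2 \right)} = 18 + 21 \cdot 3 = 18 + 63 = 81$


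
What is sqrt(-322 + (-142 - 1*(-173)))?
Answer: I*sqrt(291) ≈ 17.059*I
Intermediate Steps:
sqrt(-322 + (-142 - 1*(-173))) = sqrt(-322 + (-142 + 173)) = sqrt(-322 + 31) = sqrt(-291) = I*sqrt(291)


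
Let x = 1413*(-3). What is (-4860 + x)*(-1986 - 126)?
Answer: 19217088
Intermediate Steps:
x = -4239
(-4860 + x)*(-1986 - 126) = (-4860 - 4239)*(-1986 - 126) = -9099*(-2112) = 19217088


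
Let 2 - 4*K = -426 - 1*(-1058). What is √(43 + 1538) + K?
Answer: -315/2 + √1581 ≈ -117.74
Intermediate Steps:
K = -315/2 (K = ½ - (-426 - 1*(-1058))/4 = ½ - (-426 + 1058)/4 = ½ - ¼*632 = ½ - 158 = -315/2 ≈ -157.50)
√(43 + 1538) + K = √(43 + 1538) - 315/2 = √1581 - 315/2 = -315/2 + √1581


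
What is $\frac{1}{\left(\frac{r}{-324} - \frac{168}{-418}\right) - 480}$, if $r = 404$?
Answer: $- \frac{16929}{8140225} \approx -0.0020797$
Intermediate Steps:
$\frac{1}{\left(\frac{r}{-324} - \frac{168}{-418}\right) - 480} = \frac{1}{\left(\frac{404}{-324} - \frac{168}{-418}\right) - 480} = \frac{1}{\left(404 \left(- \frac{1}{324}\right) - - \frac{84}{209}\right) - 480} = \frac{1}{\left(- \frac{101}{81} + \frac{84}{209}\right) - 480} = \frac{1}{- \frac{14305}{16929} - 480} = \frac{1}{- \frac{8140225}{16929}} = - \frac{16929}{8140225}$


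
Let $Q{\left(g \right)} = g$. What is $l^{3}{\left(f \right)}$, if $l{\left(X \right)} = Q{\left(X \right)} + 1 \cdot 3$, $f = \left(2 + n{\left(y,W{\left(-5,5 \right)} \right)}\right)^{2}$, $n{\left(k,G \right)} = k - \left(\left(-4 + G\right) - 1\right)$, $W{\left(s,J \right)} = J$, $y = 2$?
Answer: $6859$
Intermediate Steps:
$n{\left(k,G \right)} = 5 + k - G$ ($n{\left(k,G \right)} = k - \left(-5 + G\right) = 5 + k - G$)
$f = 16$ ($f = \left(2 + \left(5 + 2 - 5\right)\right)^{2} = \left(2 + 2\right)^{2} = 4^{2} = 16$)
$l{\left(X \right)} = 3 + X$ ($l{\left(X \right)} = X + 1 \cdot 3 = X + 3 = 3 + X$)
$l^{3}{\left(f \right)} = \left(3 + 16\right)^{3} = 19^{3} = 6859$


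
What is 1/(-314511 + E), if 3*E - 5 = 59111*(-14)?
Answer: -3/1771082 ≈ -1.6939e-6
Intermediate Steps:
E = -827549/3 (E = 5/3 + (59111*(-14))/3 = 5/3 + (⅓)*(-827554) = 5/3 - 827554/3 = -827549/3 ≈ -2.7585e+5)
1/(-314511 + E) = 1/(-314511 - 827549/3) = 1/(-1771082/3) = -3/1771082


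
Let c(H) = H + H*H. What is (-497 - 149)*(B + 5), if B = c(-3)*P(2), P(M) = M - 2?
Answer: -3230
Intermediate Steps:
c(H) = H + H²
P(M) = -2 + M
B = 0 (B = (-3*(1 - 3))*(-2 + 2) = -3*(-2)*0 = 6*0 = 0)
(-497 - 149)*(B + 5) = (-497 - 149)*(0 + 5) = -646*5 = -3230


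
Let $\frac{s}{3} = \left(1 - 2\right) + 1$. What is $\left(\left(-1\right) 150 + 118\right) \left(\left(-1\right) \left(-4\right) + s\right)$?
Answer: $-128$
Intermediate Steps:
$s = 0$ ($s = 3 \left(\left(1 - 2\right) + 1\right) = 3 \left(-1 + 1\right) = 3 \cdot 0 = 0$)
$\left(\left(-1\right) 150 + 118\right) \left(\left(-1\right) \left(-4\right) + s\right) = \left(\left(-1\right) 150 + 118\right) \left(\left(-1\right) \left(-4\right) + 0\right) = \left(-150 + 118\right) \left(4 + 0\right) = \left(-32\right) 4 = -128$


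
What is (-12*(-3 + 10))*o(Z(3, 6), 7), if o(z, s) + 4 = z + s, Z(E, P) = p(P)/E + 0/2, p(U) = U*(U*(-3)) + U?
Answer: 2604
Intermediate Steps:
p(U) = U - 3*U² (p(U) = U*(-3*U) + U = -3*U² + U = U - 3*U²)
Z(E, P) = P*(1 - 3*P)/E (Z(E, P) = (P*(1 - 3*P))/E + 0/2 = P*(1 - 3*P)/E + 0*(½) = P*(1 - 3*P)/E + 0 = P*(1 - 3*P)/E)
o(z, s) = -4 + s + z (o(z, s) = -4 + (z + s) = -4 + (s + z) = -4 + s + z)
(-12*(-3 + 10))*o(Z(3, 6), 7) = (-12*(-3 + 10))*(-4 + 7 + 6*(1 - 3*6)/3) = (-12*7)*(-4 + 7 + 6*(⅓)*(1 - 18)) = -84*(-4 + 7 + 6*(⅓)*(-17)) = -84*(-4 + 7 - 34) = -84*(-31) = 2604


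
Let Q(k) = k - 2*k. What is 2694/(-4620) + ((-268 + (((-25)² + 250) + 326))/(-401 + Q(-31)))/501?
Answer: -1399159/2378915 ≈ -0.58815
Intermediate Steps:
Q(k) = -k
2694/(-4620) + ((-268 + (((-25)² + 250) + 326))/(-401 + Q(-31)))/501 = 2694/(-4620) + ((-268 + (((-25)² + 250) + 326))/(-401 - 1*(-31)))/501 = 2694*(-1/4620) + ((-268 + ((625 + 250) + 326))/(-401 + 31))*(1/501) = -449/770 + ((-268 + (875 + 326))/(-370))*(1/501) = -449/770 + ((-268 + 1201)*(-1/370))*(1/501) = -449/770 + (933*(-1/370))*(1/501) = -449/770 - 933/370*1/501 = -449/770 - 311/61790 = -1399159/2378915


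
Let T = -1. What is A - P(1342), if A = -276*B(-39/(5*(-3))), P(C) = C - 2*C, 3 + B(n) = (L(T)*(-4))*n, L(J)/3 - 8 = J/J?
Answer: 398354/5 ≈ 79671.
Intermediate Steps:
L(J) = 27 (L(J) = 24 + 3*(J/J) = 24 + 3*1 = 24 + 3 = 27)
B(n) = -3 - 108*n (B(n) = -3 + (27*(-4))*n = -3 - 108*n)
P(C) = -C
A = 391644/5 (A = -276*(-3 - (-4212)/(5*(-3))) = -276*(-3 - (-4212)/(-15)) = -276*(-3 - (-4212)*(-1)/15) = -276*(-3 - 108*13/5) = -276*(-3 - 1404/5) = -276*(-1419/5) = 391644/5 ≈ 78329.)
A - P(1342) = 391644/5 - (-1)*1342 = 391644/5 - 1*(-1342) = 391644/5 + 1342 = 398354/5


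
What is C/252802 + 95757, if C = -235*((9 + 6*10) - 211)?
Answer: 12103797242/126401 ≈ 95757.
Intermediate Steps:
C = 33370 (C = -235*((9 + 60) - 211) = -235*(69 - 211) = -235*(-142) = 33370)
C/252802 + 95757 = 33370/252802 + 95757 = 33370*(1/252802) + 95757 = 16685/126401 + 95757 = 12103797242/126401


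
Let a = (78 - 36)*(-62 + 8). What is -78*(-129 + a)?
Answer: 186966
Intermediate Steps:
a = -2268 (a = 42*(-54) = -2268)
-78*(-129 + a) = -78*(-129 - 2268) = -78*(-2397) = 186966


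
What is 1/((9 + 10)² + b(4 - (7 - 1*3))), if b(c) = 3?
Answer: 1/364 ≈ 0.0027473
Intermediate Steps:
1/((9 + 10)² + b(4 - (7 - 1*3))) = 1/((9 + 10)² + 3) = 1/(19² + 3) = 1/(361 + 3) = 1/364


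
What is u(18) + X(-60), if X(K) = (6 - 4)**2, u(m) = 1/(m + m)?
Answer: 145/36 ≈ 4.0278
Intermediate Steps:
u(m) = 1/(2*m)
X(K) = 4 (X(K) = 2**2 = 4)
u(18) + X(-60) = (1/2)/18 + 4 = (1/2)*(1/18) + 4 = 1/36 + 4 = 145/36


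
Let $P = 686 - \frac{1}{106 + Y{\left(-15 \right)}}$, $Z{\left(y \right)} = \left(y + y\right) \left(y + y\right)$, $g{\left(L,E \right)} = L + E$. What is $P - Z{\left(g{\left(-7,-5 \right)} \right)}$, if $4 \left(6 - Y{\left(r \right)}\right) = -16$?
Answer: $\frac{12759}{116} \approx 109.99$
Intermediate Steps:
$Y{\left(r \right)} = 10$ ($Y{\left(r \right)} = 6 - -4 = 6 + 4 = 10$)
$g{\left(L,E \right)} = E + L$
$Z{\left(y \right)} = 4 y^{2}$ ($Z{\left(y \right)} = 2 y 2 y = 4 y^{2}$)
$P = \frac{79575}{116}$ ($P = 686 - \frac{1}{106 + 10} = 686 - \frac{1}{116} = \frac{79575}{116} \approx 685.99$)
$P - Z{\left(g{\left(-7,-5 \right)} \right)} = \frac{79575}{116} - 4 \left(-5 - 7\right)^{2} = \frac{79575}{116} - 4 \left(-12\right)^{2} = \frac{79575}{116} - 4 \cdot 144 = \frac{79575}{116} - 576 = \frac{12759}{116}$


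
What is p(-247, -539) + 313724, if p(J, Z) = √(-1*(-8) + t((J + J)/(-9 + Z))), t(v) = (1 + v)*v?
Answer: 313724 + √729295/274 ≈ 3.1373e+5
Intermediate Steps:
t(v) = v*(1 + v)
p(J, Z) = √(8 + 2*J*(1 + 2*J/(-9 + Z))/(-9 + Z)) (p(J, Z) = √(-1*(-8) + ((J + J)/(-9 + Z))*(1 + (J + J)/(-9 + Z))) = √(8 + ((2*J)/(-9 + Z))*(1 + (2*J)/(-9 + Z))) = √(8 + (2*J/(-9 + Z))*(1 + 2*J/(-9 + Z))) = √(8 + 2*J*(1 + 2*J/(-9 + Z))/(-9 + Z)))
p(-247, -539) + 313724 = √2*√(4 - 247*(-9 - 539 + 2*(-247))/(-9 - 539)²) + 313724 = √2*√(4 - 247*(-9 - 539 - 494)/(-548)²) + 313724 = √2*√(4 - 247*1/300304*(-1042)) + 313724 = √2*√(4 + 128687/150152) + 313724 = √2*√(729295/150152) + 313724 = √2*(√1458590/548) + 313724 = √729295/274 + 313724 = 313724 + √729295/274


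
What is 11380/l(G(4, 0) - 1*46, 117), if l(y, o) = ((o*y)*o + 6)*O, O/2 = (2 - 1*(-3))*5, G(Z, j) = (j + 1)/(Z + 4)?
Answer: -9104/25119075 ≈ -0.00036243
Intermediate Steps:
G(Z, j) = (1 + j)/(4 + Z)
O = 50 (O = 2*((2 - 1*(-3))*5) = 2*((2 + 3)*5) = 2*(5*5) = 2*25 = 50)
l(y, o) = 300 + 50*y*o² (l(y, o) = ((o*y)*o + 6)*50 = (y*o² + 6)*50 = (6 + y*o²)*50 = 300 + 50*y*o²)
11380/l(G(4, 0) - 1*46, 117) = 11380/(300 + 50*((1 + 0)/(4 + 4) - 1*46)*117²) = 11380/(300 + 50*(1/8 - 46)*13689) = 11380/(300 + 50*((⅛)*1 - 46)*13689) = 11380/(300 + 50*(⅛ - 46)*13689) = 11380/(300 + 50*(-367/8)*13689) = 11380/(300 - 125596575/4) = 11380/(-125595375/4) = 11380*(-4/125595375) = -9104/25119075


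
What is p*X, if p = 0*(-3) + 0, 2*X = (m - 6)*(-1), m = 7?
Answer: 0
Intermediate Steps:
X = -½ (X = ((7 - 6)*(-1))/2 = (1*(-1))/2 = (½)*(-1) = -½ ≈ -0.50000)
p = 0 (p = 0 + 0 = 0)
p*X = 0*(-½) = 0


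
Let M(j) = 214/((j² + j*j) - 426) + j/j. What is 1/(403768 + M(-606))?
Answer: 367023/148192509794 ≈ 2.4767e-6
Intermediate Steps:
M(j) = 1 + 214/(-426 + 2*j²) (M(j) = 214/((j² + j²) - 426) + 1 = 214/(2*j² - 426) + 1 = 214/(-426 + 2*j²) + 1 = 1 + 214/(-426 + 2*j²))
1/(403768 + M(-606)) = 1/(403768 + (-106 + (-606)²)/(-213 + (-606)²)) = 1/(403768 + (-106 + 367236)/(-213 + 367236)) = 1/(403768 + 367130/367023) = 1/(148192509794/367023) = 367023/148192509794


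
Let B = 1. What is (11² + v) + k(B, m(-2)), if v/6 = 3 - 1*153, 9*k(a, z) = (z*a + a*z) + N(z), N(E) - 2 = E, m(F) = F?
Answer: -7015/9 ≈ -779.44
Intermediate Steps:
N(E) = 2 + E
k(a, z) = 2/9 + z/9 + 2*a*z/9 (k(a, z) = ((z*a + a*z) + (2 + z))/9 = ((a*z + a*z) + (2 + z))/9 = (2*a*z + (2 + z))/9 = (2 + z + 2*a*z)/9 = 2/9 + z/9 + 2*a*z/9)
v = -900 (v = 6*(3 - 1*153) = 6*(3 - 153) = 6*(-150) = -900)
(11² + v) + k(B, m(-2)) = (11² - 900) + (2/9 + (⅑)*(-2) + (2/9)*1*(-2)) = (121 - 900) + (2/9 - 2/9 - 4/9) = -779 - 4/9 = -7015/9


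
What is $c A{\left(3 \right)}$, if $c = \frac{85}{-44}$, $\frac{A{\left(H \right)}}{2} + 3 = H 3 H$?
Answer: $- \frac{1020}{11} \approx -92.727$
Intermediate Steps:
$A{\left(H \right)} = -6 + 6 H^{2}$ ($A{\left(H \right)} = -6 + 2 H 3 H = -6 + 2 \cdot 3 H H = -6 + 2 \cdot 3 H^{2} = -6 + 6 H^{2}$)
$c = - \frac{85}{44}$ ($c = 85 \left(- \frac{1}{44}\right) = - \frac{85}{44} \approx -1.9318$)
$c A{\left(3 \right)} = - \frac{85 \left(-6 + 6 \cdot 3^{2}\right)}{44} = - \frac{85 \left(-6 + 6 \cdot 9\right)}{44} = - \frac{85 \left(-6 + 54\right)}{44} = \left(- \frac{85}{44}\right) 48 = - \frac{1020}{11}$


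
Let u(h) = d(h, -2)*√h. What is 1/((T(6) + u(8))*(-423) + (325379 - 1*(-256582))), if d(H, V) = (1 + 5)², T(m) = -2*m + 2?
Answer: 195397/113921584203 + 3384*√2/37973861401 ≈ 1.8412e-6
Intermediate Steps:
T(m) = 2 - 2*m
d(H, V) = 36 (d(H, V) = 6² = 36)
u(h) = 36*√h
1/((T(6) + u(8))*(-423) + (325379 - 1*(-256582))) = 1/(((2 - 2*6) + 36*√8)*(-423) + (325379 - 1*(-256582))) = 1/(((2 - 12) + 36*(2*√2))*(-423) + (325379 + 256582)) = 1/((-10 + 72*√2)*(-423) + 581961) = 1/((4230 - 30456*√2) + 581961) = 1/(586191 - 30456*√2)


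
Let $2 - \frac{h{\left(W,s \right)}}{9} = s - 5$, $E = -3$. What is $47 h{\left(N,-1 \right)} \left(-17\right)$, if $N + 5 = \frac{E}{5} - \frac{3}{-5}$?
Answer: $-57528$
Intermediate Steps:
$N = -5$ ($N = -5 - \left(- \frac{3}{5} + \frac{3}{5}\right) = -5 - 0 = -5 + \left(- \frac{3}{5} + \frac{3}{5}\right) = -5 + 0 = -5$)
$h{\left(W,s \right)} = 63 - 9 s$ ($h{\left(W,s \right)} = 18 - 9 \left(s - 5\right) = 18 - 9 \left(-5 + s\right) = 18 - \left(-45 + 9 s\right) = 63 - 9 s$)
$47 h{\left(N,-1 \right)} \left(-17\right) = 47 \left(63 - -9\right) \left(-17\right) = 47 \left(63 + 9\right) \left(-17\right) = 47 \cdot 72 \left(-17\right) = 3384 \left(-17\right) = -57528$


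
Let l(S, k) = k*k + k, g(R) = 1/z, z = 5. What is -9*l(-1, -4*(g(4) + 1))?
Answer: -4104/25 ≈ -164.16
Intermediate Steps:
g(R) = 1/5
l(S, k) = k + k**2 (l(S, k) = k**2 + k = k + k**2)
-9*l(-1, -4*(g(4) + 1)) = -9*(-4*(1/5 + 1))*(1 - 4*(1/5 + 1)) = -9*(-4*6/5)*(1 - 4*6/5) = -(-216)*(1 - 24/5)/5 = -(-216)*(-19)/(5*5) = -9*456/25 = -4104/25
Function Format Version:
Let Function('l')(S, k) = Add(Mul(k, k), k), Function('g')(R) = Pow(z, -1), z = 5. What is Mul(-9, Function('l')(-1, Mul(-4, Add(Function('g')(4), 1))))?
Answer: Rational(-4104, 25) ≈ -164.16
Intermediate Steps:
Function('g')(R) = Rational(1, 5) (Function('g')(R) = Pow(5, -1) = Rational(1, 5))
Function('l')(S, k) = Add(k, Pow(k, 2)) (Function('l')(S, k) = Add(Pow(k, 2), k) = Add(k, Pow(k, 2)))
Mul(-9, Function('l')(-1, Mul(-4, Add(Function('g')(4), 1)))) = Mul(-9, Mul(Mul(-4, Add(Rational(1, 5), 1)), Add(1, Mul(-4, Add(Rational(1, 5), 1))))) = Mul(-9, Mul(Mul(-4, Rational(6, 5)), Add(1, Mul(-4, Rational(6, 5))))) = Mul(-9, Mul(Rational(-24, 5), Add(1, Rational(-24, 5)))) = Mul(-9, Mul(Rational(-24, 5), Rational(-19, 5))) = Mul(-9, Rational(456, 25)) = Rational(-4104, 25)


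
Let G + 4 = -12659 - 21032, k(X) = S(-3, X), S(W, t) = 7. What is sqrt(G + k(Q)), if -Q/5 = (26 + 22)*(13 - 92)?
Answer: 2*I*sqrt(8422) ≈ 183.54*I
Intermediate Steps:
Q = 18960 (Q = -5*(26 + 22)*(13 - 92) = -240*(-79) = -5*(-3792) = 18960)
k(X) = 7
G = -33695 (G = -4 + (-12659 - 21032) = -4 - 33691 = -33695)
sqrt(G + k(Q)) = sqrt(-33695 + 7) = sqrt(-33688) = 2*I*sqrt(8422)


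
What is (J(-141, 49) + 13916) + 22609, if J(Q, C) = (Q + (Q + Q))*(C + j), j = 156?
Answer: -50190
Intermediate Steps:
J(Q, C) = 3*Q*(156 + C) (J(Q, C) = (Q + (Q + Q))*(C + 156) = (Q + 2*Q)*(156 + C) = (3*Q)*(156 + C) = 3*Q*(156 + C))
(J(-141, 49) + 13916) + 22609 = (3*(-141)*(156 + 49) + 13916) + 22609 = (3*(-141)*205 + 13916) + 22609 = (-86715 + 13916) + 22609 = -72799 + 22609 = -50190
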